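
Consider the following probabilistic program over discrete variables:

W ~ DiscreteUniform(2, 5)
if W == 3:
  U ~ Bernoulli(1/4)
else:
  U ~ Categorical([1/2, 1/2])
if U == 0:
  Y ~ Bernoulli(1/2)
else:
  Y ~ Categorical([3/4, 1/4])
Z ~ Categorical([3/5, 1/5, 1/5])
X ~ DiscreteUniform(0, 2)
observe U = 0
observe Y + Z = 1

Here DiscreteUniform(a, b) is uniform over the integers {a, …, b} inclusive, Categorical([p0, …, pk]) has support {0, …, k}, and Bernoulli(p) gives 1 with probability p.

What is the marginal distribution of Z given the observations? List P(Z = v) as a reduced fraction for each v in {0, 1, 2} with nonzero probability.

P(Z=0) = 3/4, P(Z=1) = 1/4

Enumerate traces; 24 have nonzero weight after conditioning:
  (W=2, U=0, Y=0, Z=1, X=0) weight 1/240
  (W=2, U=0, Y=0, Z=1, X=1) weight 1/240
  (W=2, U=0, Y=0, Z=1, X=2) weight 1/240
  (W=2, U=0, Y=1, Z=0, X=0) weight 1/80
  (W=2, U=0, Y=1, Z=0, X=1) weight 1/80
  (W=2, U=0, Y=1, Z=0, X=2) weight 1/80
  (W=3, U=0, Y=0, Z=1, X=0) weight 1/160
  (W=3, U=0, Y=0, Z=1, X=1) weight 1/160
  … 16 more
Group by Z:
  weight(Z=0) = 27/160
  weight(Z=1) = 9/160
Total weight = 27/160 + 9/160 = 9/40
P(Z=0 | obs) = 27/160 / 9/40 = 3/4
P(Z=1 | obs) = 9/160 / 9/40 = 1/4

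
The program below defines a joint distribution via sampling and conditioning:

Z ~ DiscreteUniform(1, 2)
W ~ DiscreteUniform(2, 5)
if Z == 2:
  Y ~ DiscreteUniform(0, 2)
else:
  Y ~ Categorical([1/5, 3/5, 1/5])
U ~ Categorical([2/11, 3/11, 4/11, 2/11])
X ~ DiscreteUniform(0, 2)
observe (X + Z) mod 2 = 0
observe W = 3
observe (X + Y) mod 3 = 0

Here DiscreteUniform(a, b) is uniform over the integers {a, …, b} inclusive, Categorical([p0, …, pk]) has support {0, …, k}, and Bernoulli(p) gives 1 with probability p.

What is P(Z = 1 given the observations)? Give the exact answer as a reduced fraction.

P(Z = 1 | obs) = 3/13

Enumerate traces; 12 have nonzero weight after conditioning:
  (Z=1, W=3, Y=2, U=0, X=1) weight 1/660
  (Z=1, W=3, Y=2, U=1, X=1) weight 1/440
  (Z=1, W=3, Y=2, U=2, X=1) weight 1/330
  (Z=1, W=3, Y=2, U=3, X=1) weight 1/660
  (Z=2, W=3, Y=0, U=0, X=0) weight 1/396
  (Z=2, W=3, Y=0, U=1, X=0) weight 1/264
  (Z=2, W=3, Y=0, U=2, X=0) weight 1/198
  (Z=2, W=3, Y=0, U=3, X=0) weight 1/396
  … 4 more
Group by Z:
  weight(Z=1) = 1/120
  weight(Z=2) = 1/36
Total weight = 1/120 + 1/36 = 13/360
P(Z=1 | obs) = 1/120 / 13/360 = 3/13
P(Z=2 | obs) = 1/36 / 13/360 = 10/13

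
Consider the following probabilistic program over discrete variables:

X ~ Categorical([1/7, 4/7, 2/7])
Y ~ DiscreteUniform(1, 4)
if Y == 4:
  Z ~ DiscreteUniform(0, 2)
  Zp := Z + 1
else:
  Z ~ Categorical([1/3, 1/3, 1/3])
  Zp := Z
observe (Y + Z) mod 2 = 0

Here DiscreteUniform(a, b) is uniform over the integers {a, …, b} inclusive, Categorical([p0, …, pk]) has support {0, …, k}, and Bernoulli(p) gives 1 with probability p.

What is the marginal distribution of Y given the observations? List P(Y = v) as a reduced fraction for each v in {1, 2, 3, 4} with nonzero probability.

P(Y=1) = 1/6, P(Y=2) = 1/3, P(Y=3) = 1/6, P(Y=4) = 1/3

Enumerate traces; 18 have nonzero weight after conditioning:
  (X=0, Y=1, Z=1) weight 1/84
  (X=0, Y=2, Z=0) weight 1/84
  (X=0, Y=2, Z=2) weight 1/84
  (X=0, Y=3, Z=1) weight 1/84
  (X=0, Y=4, Z=0) weight 1/84
  (X=0, Y=4, Z=2) weight 1/84
  (X=1, Y=1, Z=1) weight 1/21
  (X=1, Y=2, Z=0) weight 1/21
  … 10 more
Group by Y:
  weight(Y=1) = 1/12
  weight(Y=2) = 1/6
  weight(Y=3) = 1/12
  weight(Y=4) = 1/6
Total weight = 1/12 + 1/6 + 1/12 + 1/6 = 1/2
P(Y=1 | obs) = 1/12 / 1/2 = 1/6
P(Y=2 | obs) = 1/6 / 1/2 = 1/3
P(Y=3 | obs) = 1/12 / 1/2 = 1/6
P(Y=4 | obs) = 1/6 / 1/2 = 1/3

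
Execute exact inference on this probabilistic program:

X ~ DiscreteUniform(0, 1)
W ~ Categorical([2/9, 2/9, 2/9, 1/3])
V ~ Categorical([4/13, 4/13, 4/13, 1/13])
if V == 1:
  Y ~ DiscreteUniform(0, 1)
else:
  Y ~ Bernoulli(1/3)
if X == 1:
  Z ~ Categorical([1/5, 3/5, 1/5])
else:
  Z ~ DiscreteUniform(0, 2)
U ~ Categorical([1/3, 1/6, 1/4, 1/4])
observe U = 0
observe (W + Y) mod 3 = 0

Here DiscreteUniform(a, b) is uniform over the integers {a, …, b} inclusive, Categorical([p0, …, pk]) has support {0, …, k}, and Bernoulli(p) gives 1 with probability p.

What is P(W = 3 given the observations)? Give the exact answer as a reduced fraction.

P(W = 3 | obs) = 12/25

Enumerate traces; 72 have nonzero weight after conditioning:
  (X=0, W=0, V=0, Y=0, Z=0, U=0) weight 8/3159
  (X=0, W=0, V=0, Y=0, Z=1, U=0) weight 8/3159
  (X=0, W=0, V=0, Y=0, Z=2, U=0) weight 8/3159
  (X=0, W=0, V=1, Y=0, Z=0, U=0) weight 2/1053
  (X=0, W=0, V=1, Y=0, Z=1, U=0) weight 2/1053
  (X=0, W=0, V=1, Y=0, Z=2, U=0) weight 2/1053
  (X=0, W=0, V=2, Y=0, Z=0, U=0) weight 8/3159
  (X=0, W=0, V=2, Y=0, Z=1, U=0) weight 8/3159
  (X=0, W=2, V=0, Y=1, Z=0, U=0) weight 4/3159
  (X=0, W=3, V=0, Y=0, Z=0, U=0) weight 4/1053
  … 62 more
Group by W:
  weight(W=0) = 16/351
  weight(W=2) = 10/351
  weight(W=3) = 8/117
Total weight = 16/351 + 10/351 + 8/117 = 50/351
P(W=0 | obs) = 16/351 / 50/351 = 8/25
P(W=2 | obs) = 10/351 / 50/351 = 1/5
P(W=3 | obs) = 8/117 / 50/351 = 12/25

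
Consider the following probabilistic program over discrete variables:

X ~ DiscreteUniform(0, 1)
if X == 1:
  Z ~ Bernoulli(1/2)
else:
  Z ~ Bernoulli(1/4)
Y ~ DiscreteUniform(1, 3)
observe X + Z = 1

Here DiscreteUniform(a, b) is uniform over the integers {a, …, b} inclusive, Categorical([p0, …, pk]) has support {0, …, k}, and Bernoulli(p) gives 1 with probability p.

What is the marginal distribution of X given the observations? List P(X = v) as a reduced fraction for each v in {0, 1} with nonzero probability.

Enumerate traces; 6 have nonzero weight after conditioning:
  (X=0, Z=1, Y=1) weight 1/24
  (X=0, Z=1, Y=2) weight 1/24
  (X=0, Z=1, Y=3) weight 1/24
  (X=1, Z=0, Y=1) weight 1/12
  (X=1, Z=0, Y=2) weight 1/12
  (X=1, Z=0, Y=3) weight 1/12
Group by X:
  weight(X=0) = 1/8
  weight(X=1) = 1/4
Total weight = 1/8 + 1/4 = 3/8
P(X=0 | obs) = 1/8 / 3/8 = 1/3
P(X=1 | obs) = 1/4 / 3/8 = 2/3

P(X=0) = 1/3, P(X=1) = 2/3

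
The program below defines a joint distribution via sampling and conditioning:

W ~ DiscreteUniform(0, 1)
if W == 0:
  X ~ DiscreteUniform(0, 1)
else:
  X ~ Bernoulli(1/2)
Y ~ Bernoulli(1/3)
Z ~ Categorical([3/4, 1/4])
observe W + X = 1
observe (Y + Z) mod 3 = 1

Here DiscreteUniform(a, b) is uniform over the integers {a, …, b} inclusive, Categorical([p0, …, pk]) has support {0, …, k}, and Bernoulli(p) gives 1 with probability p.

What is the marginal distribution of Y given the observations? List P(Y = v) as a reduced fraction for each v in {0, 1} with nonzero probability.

P(Y=0) = 2/5, P(Y=1) = 3/5

Enumerate traces; 4 have nonzero weight after conditioning:
  (W=0, X=1, Y=0, Z=1) weight 1/24
  (W=0, X=1, Y=1, Z=0) weight 1/16
  (W=1, X=0, Y=0, Z=1) weight 1/24
  (W=1, X=0, Y=1, Z=0) weight 1/16
Group by Y:
  weight(Y=0) = 1/12
  weight(Y=1) = 1/8
Total weight = 1/12 + 1/8 = 5/24
P(Y=0 | obs) = 1/12 / 5/24 = 2/5
P(Y=1 | obs) = 1/8 / 5/24 = 3/5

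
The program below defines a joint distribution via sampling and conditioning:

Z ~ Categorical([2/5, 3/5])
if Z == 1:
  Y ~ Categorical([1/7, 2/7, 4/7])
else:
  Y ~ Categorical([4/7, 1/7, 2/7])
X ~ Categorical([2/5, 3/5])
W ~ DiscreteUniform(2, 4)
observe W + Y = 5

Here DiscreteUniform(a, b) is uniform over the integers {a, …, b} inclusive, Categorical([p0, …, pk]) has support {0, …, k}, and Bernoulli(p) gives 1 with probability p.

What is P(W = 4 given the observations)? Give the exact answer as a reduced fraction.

P(W = 4 | obs) = 1/3

Enumerate traces; 8 have nonzero weight after conditioning:
  (Z=0, Y=1, X=0, W=4) weight 4/525
  (Z=0, Y=1, X=1, W=4) weight 2/175
  (Z=0, Y=2, X=0, W=3) weight 8/525
  (Z=0, Y=2, X=1, W=3) weight 4/175
  (Z=1, Y=1, X=0, W=4) weight 4/175
  (Z=1, Y=1, X=1, W=4) weight 6/175
  (Z=1, Y=2, X=0, W=3) weight 8/175
  (Z=1, Y=2, X=1, W=3) weight 12/175
Group by W:
  weight(W=3) = 16/105
  weight(W=4) = 8/105
Total weight = 16/105 + 8/105 = 8/35
P(W=3 | obs) = 16/105 / 8/35 = 2/3
P(W=4 | obs) = 8/105 / 8/35 = 1/3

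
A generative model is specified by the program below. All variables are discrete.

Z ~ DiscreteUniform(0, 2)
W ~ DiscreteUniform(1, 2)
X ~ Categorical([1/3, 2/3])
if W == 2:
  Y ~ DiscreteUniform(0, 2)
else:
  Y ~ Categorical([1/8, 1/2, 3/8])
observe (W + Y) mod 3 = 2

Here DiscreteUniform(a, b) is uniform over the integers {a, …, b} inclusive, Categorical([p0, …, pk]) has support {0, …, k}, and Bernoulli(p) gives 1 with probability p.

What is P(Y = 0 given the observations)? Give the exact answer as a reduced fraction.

P(Y = 0 | obs) = 2/5

Enumerate traces; 12 have nonzero weight after conditioning:
  (Z=0, W=1, X=0, Y=1) weight 1/36
  (Z=0, W=1, X=1, Y=1) weight 1/18
  (Z=0, W=2, X=0, Y=0) weight 1/54
  (Z=0, W=2, X=1, Y=0) weight 1/27
  (Z=1, W=1, X=0, Y=1) weight 1/36
  (Z=1, W=1, X=1, Y=1) weight 1/18
  (Z=1, W=2, X=0, Y=0) weight 1/54
  (Z=1, W=2, X=1, Y=0) weight 1/27
  … 4 more
Group by Y:
  weight(Y=0) = 1/6
  weight(Y=1) = 1/4
Total weight = 1/6 + 1/4 = 5/12
P(Y=0 | obs) = 1/6 / 5/12 = 2/5
P(Y=1 | obs) = 1/4 / 5/12 = 3/5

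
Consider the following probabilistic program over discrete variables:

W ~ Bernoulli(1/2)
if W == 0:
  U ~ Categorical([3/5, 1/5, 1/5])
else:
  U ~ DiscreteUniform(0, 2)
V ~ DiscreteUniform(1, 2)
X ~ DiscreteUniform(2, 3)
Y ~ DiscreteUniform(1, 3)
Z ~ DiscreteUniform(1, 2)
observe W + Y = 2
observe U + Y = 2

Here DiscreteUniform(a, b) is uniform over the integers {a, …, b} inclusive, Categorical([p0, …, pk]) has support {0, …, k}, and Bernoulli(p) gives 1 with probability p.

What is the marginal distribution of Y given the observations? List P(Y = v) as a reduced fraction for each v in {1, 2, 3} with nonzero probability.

Enumerate traces; 16 have nonzero weight after conditioning:
  (W=0, U=0, V=1, X=2, Y=2, Z=1) weight 1/80
  (W=0, U=0, V=1, X=2, Y=2, Z=2) weight 1/80
  (W=0, U=0, V=1, X=3, Y=2, Z=1) weight 1/80
  (W=0, U=0, V=1, X=3, Y=2, Z=2) weight 1/80
  (W=0, U=0, V=2, X=2, Y=2, Z=1) weight 1/80
  (W=0, U=0, V=2, X=2, Y=2, Z=2) weight 1/80
  (W=0, U=0, V=2, X=3, Y=2, Z=1) weight 1/80
  (W=0, U=0, V=2, X=3, Y=2, Z=2) weight 1/80
  (W=1, U=1, V=1, X=2, Y=1, Z=1) weight 1/144
  … 7 more
Group by Y:
  weight(Y=1) = 1/18
  weight(Y=2) = 1/10
Total weight = 1/18 + 1/10 = 7/45
P(Y=1 | obs) = 1/18 / 7/45 = 5/14
P(Y=2 | obs) = 1/10 / 7/45 = 9/14

P(Y=1) = 5/14, P(Y=2) = 9/14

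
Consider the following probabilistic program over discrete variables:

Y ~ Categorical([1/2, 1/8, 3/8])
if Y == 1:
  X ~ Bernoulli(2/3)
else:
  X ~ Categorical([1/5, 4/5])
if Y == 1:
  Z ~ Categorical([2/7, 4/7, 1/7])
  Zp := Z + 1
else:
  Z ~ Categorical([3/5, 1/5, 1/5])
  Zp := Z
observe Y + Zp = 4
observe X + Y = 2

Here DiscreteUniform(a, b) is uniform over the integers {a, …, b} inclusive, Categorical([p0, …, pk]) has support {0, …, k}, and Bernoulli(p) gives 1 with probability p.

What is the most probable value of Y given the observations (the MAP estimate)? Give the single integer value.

Enumerate traces; 2 have nonzero weight after conditioning:
  (Y=1, X=1, Z=2) weight 1/84
  (Y=2, X=0, Z=2) weight 3/200
Group by Y:
  weight(Y=1) = 1/84
  weight(Y=2) = 3/200
Total weight = 1/84 + 3/200 = 113/4200
P(Y=1 | obs) = 1/84 / 113/4200 = 50/113
P(Y=2 | obs) = 3/200 / 113/4200 = 63/113
argmax = 2

argmax_v P(Y = v | obs) = 2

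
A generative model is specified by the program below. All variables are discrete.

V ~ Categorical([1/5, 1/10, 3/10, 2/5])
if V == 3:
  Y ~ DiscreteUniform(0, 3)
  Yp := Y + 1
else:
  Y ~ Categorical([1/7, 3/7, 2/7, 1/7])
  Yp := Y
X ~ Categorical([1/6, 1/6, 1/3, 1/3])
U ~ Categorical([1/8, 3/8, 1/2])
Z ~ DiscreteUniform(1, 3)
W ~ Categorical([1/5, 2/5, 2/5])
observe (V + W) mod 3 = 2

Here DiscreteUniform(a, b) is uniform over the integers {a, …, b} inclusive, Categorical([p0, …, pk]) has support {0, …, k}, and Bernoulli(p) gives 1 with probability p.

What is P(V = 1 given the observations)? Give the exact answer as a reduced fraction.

Enumerate traces; 576 have nonzero weight after conditioning:
  (V=0, Y=0, X=0, U=0, Z=1, W=2) weight 1/12600
  (V=0, Y=0, X=0, U=0, Z=2, W=2) weight 1/12600
  (V=0, Y=0, X=0, U=0, Z=3, W=2) weight 1/12600
  (V=0, Y=0, X=0, U=1, Z=1, W=2) weight 1/4200
  (V=0, Y=0, X=0, U=1, Z=2, W=2) weight 1/4200
  (V=0, Y=0, X=0, U=1, Z=3, W=2) weight 1/4200
  (V=0, Y=0, X=0, U=2, Z=1, W=2) weight 1/3150
  (V=0, Y=0, X=0, U=2, Z=2, W=2) weight 1/3150
  (V=1, Y=0, X=0, U=0, Z=1, W=1) weight 1/25200
  (V=2, Y=0, X=0, U=0, Z=1, W=0) weight 1/16800
  … 566 more
Group by V:
  weight(V=0) = 2/25
  weight(V=1) = 1/25
  weight(V=2) = 3/50
  weight(V=3) = 4/25
Total weight = 2/25 + 1/25 + 3/50 + 4/25 = 17/50
P(V=0 | obs) = 2/25 / 17/50 = 4/17
P(V=1 | obs) = 1/25 / 17/50 = 2/17
P(V=2 | obs) = 3/50 / 17/50 = 3/17
P(V=3 | obs) = 4/25 / 17/50 = 8/17

P(V = 1 | obs) = 2/17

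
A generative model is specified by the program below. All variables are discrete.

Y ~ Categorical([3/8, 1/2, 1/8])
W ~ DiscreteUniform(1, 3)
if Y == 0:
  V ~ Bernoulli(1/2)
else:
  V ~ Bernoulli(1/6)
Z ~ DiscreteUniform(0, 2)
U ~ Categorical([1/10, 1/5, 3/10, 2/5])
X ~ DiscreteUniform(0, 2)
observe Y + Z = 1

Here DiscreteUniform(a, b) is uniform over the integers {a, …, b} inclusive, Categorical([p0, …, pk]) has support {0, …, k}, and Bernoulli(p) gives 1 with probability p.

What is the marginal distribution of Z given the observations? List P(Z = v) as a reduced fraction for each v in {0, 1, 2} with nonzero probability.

Enumerate traces; 144 have nonzero weight after conditioning:
  (Y=0, W=1, V=0, Z=1, U=0, X=0) weight 1/1440
  (Y=0, W=1, V=0, Z=1, U=0, X=1) weight 1/1440
  (Y=0, W=1, V=0, Z=1, U=0, X=2) weight 1/1440
  (Y=0, W=1, V=0, Z=1, U=1, X=0) weight 1/720
  (Y=0, W=1, V=0, Z=1, U=1, X=1) weight 1/720
  (Y=0, W=1, V=0, Z=1, U=1, X=2) weight 1/720
  (Y=0, W=1, V=0, Z=1, U=2, X=0) weight 1/480
  (Y=0, W=1, V=0, Z=1, U=2, X=1) weight 1/480
  (Y=1, W=1, V=0, Z=0, U=0, X=0) weight 1/648
  … 135 more
Group by Z:
  weight(Z=0) = 1/6
  weight(Z=1) = 1/8
Total weight = 1/6 + 1/8 = 7/24
P(Z=0 | obs) = 1/6 / 7/24 = 4/7
P(Z=1 | obs) = 1/8 / 7/24 = 3/7

P(Z=0) = 4/7, P(Z=1) = 3/7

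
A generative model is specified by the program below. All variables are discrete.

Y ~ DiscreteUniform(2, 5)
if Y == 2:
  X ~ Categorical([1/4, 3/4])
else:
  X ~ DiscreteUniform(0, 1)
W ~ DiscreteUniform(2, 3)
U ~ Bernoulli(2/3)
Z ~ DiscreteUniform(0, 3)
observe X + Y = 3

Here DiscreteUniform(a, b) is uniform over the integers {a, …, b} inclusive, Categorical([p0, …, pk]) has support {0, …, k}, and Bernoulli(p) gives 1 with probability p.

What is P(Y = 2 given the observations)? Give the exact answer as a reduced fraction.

Enumerate traces; 32 have nonzero weight after conditioning:
  (Y=2, X=1, W=2, U=0, Z=0) weight 1/128
  (Y=2, X=1, W=2, U=0, Z=1) weight 1/128
  (Y=2, X=1, W=2, U=0, Z=2) weight 1/128
  (Y=2, X=1, W=2, U=0, Z=3) weight 1/128
  (Y=2, X=1, W=2, U=1, Z=0) weight 1/64
  (Y=2, X=1, W=2, U=1, Z=1) weight 1/64
  (Y=2, X=1, W=2, U=1, Z=2) weight 1/64
  (Y=2, X=1, W=2, U=1, Z=3) weight 1/64
  (Y=3, X=0, W=2, U=0, Z=0) weight 1/192
  … 23 more
Group by Y:
  weight(Y=2) = 3/16
  weight(Y=3) = 1/8
Total weight = 3/16 + 1/8 = 5/16
P(Y=2 | obs) = 3/16 / 5/16 = 3/5
P(Y=3 | obs) = 1/8 / 5/16 = 2/5

P(Y = 2 | obs) = 3/5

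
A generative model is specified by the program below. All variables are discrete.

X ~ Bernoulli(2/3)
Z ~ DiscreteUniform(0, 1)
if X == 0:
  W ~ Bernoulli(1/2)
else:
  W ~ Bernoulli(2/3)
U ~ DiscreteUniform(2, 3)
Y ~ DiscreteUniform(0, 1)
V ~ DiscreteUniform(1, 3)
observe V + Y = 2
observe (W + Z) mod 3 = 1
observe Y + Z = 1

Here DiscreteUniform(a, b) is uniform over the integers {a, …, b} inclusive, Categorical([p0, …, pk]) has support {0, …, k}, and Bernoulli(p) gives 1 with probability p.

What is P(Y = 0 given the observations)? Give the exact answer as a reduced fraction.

P(Y = 0 | obs) = 7/18

Enumerate traces; 8 have nonzero weight after conditioning:
  (X=0, Z=0, W=1, U=2, Y=1, V=1) weight 1/144
  (X=0, Z=0, W=1, U=3, Y=1, V=1) weight 1/144
  (X=0, Z=1, W=0, U=2, Y=0, V=2) weight 1/144
  (X=0, Z=1, W=0, U=3, Y=0, V=2) weight 1/144
  (X=1, Z=0, W=1, U=2, Y=1, V=1) weight 1/54
  (X=1, Z=0, W=1, U=3, Y=1, V=1) weight 1/54
  (X=1, Z=1, W=0, U=2, Y=0, V=2) weight 1/108
  (X=1, Z=1, W=0, U=3, Y=0, V=2) weight 1/108
Group by Y:
  weight(Y=0) = 7/216
  weight(Y=1) = 11/216
Total weight = 7/216 + 11/216 = 1/12
P(Y=0 | obs) = 7/216 / 1/12 = 7/18
P(Y=1 | obs) = 11/216 / 1/12 = 11/18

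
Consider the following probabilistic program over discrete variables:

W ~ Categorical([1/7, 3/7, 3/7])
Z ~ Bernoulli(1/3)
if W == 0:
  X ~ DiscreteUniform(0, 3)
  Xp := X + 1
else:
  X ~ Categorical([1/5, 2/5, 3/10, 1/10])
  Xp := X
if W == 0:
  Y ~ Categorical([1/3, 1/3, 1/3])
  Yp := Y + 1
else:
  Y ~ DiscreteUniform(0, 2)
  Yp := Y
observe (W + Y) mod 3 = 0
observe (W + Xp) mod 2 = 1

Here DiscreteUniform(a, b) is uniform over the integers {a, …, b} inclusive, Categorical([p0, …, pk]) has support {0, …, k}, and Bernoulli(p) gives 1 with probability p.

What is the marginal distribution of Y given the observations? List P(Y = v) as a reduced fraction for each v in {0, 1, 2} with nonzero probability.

P(Y=0) = 1/7, P(Y=1) = 3/7, P(Y=2) = 3/7

Enumerate traces; 12 have nonzero weight after conditioning:
  (W=0, Z=0, X=0, Y=0) weight 1/126
  (W=0, Z=0, X=2, Y=0) weight 1/126
  (W=0, Z=1, X=0, Y=0) weight 1/252
  (W=0, Z=1, X=2, Y=0) weight 1/252
  (W=1, Z=0, X=0, Y=2) weight 2/105
  (W=1, Z=0, X=2, Y=2) weight 1/35
  (W=1, Z=1, X=0, Y=2) weight 1/105
  (W=1, Z=1, X=2, Y=2) weight 1/70
  (W=2, Z=0, X=1, Y=1) weight 4/105
  … 3 more
Group by Y:
  weight(Y=0) = 1/42
  weight(Y=1) = 1/14
  weight(Y=2) = 1/14
Total weight = 1/42 + 1/14 + 1/14 = 1/6
P(Y=0 | obs) = 1/42 / 1/6 = 1/7
P(Y=1 | obs) = 1/14 / 1/6 = 3/7
P(Y=2 | obs) = 1/14 / 1/6 = 3/7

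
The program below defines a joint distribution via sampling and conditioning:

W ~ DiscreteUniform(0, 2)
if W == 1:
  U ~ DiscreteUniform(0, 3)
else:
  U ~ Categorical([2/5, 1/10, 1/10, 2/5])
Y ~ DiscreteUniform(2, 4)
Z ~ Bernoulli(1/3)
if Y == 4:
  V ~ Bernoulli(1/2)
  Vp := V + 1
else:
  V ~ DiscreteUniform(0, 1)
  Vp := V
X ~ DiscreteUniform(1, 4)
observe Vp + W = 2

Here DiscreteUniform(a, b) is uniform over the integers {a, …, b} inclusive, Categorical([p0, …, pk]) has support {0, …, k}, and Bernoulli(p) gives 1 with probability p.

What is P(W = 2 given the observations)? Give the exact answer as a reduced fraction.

P(W = 2 | obs) = 1/3

Enumerate traces; 192 have nonzero weight after conditioning:
  (W=0, U=0, Y=4, Z=0, V=1, X=1) weight 1/270
  (W=0, U=0, Y=4, Z=0, V=1, X=2) weight 1/270
  (W=0, U=0, Y=4, Z=0, V=1, X=3) weight 1/270
  (W=0, U=0, Y=4, Z=0, V=1, X=4) weight 1/270
  (W=0, U=0, Y=4, Z=1, V=1, X=1) weight 1/540
  (W=0, U=0, Y=4, Z=1, V=1, X=2) weight 1/540
  (W=0, U=0, Y=4, Z=1, V=1, X=3) weight 1/540
  (W=0, U=0, Y=4, Z=1, V=1, X=4) weight 1/540
  (W=1, U=0, Y=2, Z=0, V=1, X=1) weight 1/432
  (W=2, U=0, Y=2, Z=0, V=0, X=1) weight 1/270
  … 182 more
Group by W:
  weight(W=0) = 1/18
  weight(W=1) = 1/6
  weight(W=2) = 1/9
Total weight = 1/18 + 1/6 + 1/9 = 1/3
P(W=0 | obs) = 1/18 / 1/3 = 1/6
P(W=1 | obs) = 1/6 / 1/3 = 1/2
P(W=2 | obs) = 1/9 / 1/3 = 1/3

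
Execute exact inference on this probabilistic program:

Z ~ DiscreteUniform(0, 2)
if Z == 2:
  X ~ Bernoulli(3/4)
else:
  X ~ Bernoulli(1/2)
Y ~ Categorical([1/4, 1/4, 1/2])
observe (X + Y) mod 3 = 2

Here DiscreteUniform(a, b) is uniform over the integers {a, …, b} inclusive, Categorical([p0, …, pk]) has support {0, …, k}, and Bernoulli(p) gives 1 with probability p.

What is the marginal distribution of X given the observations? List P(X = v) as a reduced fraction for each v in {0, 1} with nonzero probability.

P(X=0) = 10/17, P(X=1) = 7/17

Enumerate traces; 6 have nonzero weight after conditioning:
  (Z=0, X=0, Y=2) weight 1/12
  (Z=0, X=1, Y=1) weight 1/24
  (Z=1, X=0, Y=2) weight 1/12
  (Z=1, X=1, Y=1) weight 1/24
  (Z=2, X=0, Y=2) weight 1/24
  (Z=2, X=1, Y=1) weight 1/16
Group by X:
  weight(X=0) = 5/24
  weight(X=1) = 7/48
Total weight = 5/24 + 7/48 = 17/48
P(X=0 | obs) = 5/24 / 17/48 = 10/17
P(X=1 | obs) = 7/48 / 17/48 = 7/17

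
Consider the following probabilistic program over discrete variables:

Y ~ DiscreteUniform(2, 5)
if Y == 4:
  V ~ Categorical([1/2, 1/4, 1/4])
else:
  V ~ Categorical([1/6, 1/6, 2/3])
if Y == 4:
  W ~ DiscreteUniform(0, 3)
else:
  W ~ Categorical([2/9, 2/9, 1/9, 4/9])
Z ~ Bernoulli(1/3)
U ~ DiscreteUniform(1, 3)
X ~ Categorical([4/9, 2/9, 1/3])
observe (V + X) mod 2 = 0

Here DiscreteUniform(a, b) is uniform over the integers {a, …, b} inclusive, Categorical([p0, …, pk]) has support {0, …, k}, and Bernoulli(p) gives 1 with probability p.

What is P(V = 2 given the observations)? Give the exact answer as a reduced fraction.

P(V = 2 | obs) = 63/97

Enumerate traces; 480 have nonzero weight after conditioning:
  (Y=2, V=0, W=0, Z=0, U=1, X=0) weight 2/2187
  (Y=2, V=0, W=0, Z=0, U=1, X=2) weight 1/1458
  (Y=2, V=0, W=0, Z=0, U=2, X=0) weight 2/2187
  (Y=2, V=0, W=0, Z=0, U=2, X=2) weight 1/1458
  (Y=2, V=0, W=0, Z=0, U=3, X=0) weight 2/2187
  (Y=2, V=0, W=0, Z=0, U=3, X=2) weight 1/1458
  (Y=2, V=0, W=0, Z=1, U=1, X=0) weight 1/2187
  (Y=2, V=0, W=0, Z=1, U=1, X=2) weight 1/2916
  (Y=2, V=1, W=0, Z=0, U=1, X=1) weight 1/2187
  (Y=2, V=2, W=0, Z=0, U=1, X=0) weight 8/2187
  … 470 more
Group by V:
  weight(V=0) = 7/36
  weight(V=1) = 1/24
  weight(V=2) = 7/16
Total weight = 7/36 + 1/24 + 7/16 = 97/144
P(V=0 | obs) = 7/36 / 97/144 = 28/97
P(V=1 | obs) = 1/24 / 97/144 = 6/97
P(V=2 | obs) = 7/16 / 97/144 = 63/97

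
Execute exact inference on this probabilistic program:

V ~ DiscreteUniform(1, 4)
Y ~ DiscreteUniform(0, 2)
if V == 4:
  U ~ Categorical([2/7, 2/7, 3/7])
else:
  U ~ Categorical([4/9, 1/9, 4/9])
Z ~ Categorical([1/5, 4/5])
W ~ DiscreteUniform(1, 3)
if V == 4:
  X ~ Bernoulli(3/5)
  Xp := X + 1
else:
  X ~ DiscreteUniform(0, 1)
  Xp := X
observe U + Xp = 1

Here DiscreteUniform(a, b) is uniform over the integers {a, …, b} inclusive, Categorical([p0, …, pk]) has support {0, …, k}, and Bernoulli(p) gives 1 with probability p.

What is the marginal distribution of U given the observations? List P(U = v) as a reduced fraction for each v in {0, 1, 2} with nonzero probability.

P(U=0) = 164/199, P(U=1) = 35/199

Enumerate traces; 126 have nonzero weight after conditioning:
  (V=1, Y=0, U=0, Z=0, W=1, X=1) weight 1/810
  (V=1, Y=0, U=0, Z=0, W=2, X=1) weight 1/810
  (V=1, Y=0, U=0, Z=0, W=3, X=1) weight 1/810
  (V=1, Y=0, U=0, Z=1, W=1, X=1) weight 2/405
  (V=1, Y=0, U=0, Z=1, W=2, X=1) weight 2/405
  (V=1, Y=0, U=0, Z=1, W=3, X=1) weight 2/405
  (V=1, Y=0, U=1, Z=0, W=1, X=0) weight 1/3240
  (V=1, Y=0, U=1, Z=0, W=2, X=0) weight 1/3240
  … 118 more
Group by U:
  weight(U=0) = 41/210
  weight(U=1) = 1/24
Total weight = 41/210 + 1/24 = 199/840
P(U=0 | obs) = 41/210 / 199/840 = 164/199
P(U=1 | obs) = 1/24 / 199/840 = 35/199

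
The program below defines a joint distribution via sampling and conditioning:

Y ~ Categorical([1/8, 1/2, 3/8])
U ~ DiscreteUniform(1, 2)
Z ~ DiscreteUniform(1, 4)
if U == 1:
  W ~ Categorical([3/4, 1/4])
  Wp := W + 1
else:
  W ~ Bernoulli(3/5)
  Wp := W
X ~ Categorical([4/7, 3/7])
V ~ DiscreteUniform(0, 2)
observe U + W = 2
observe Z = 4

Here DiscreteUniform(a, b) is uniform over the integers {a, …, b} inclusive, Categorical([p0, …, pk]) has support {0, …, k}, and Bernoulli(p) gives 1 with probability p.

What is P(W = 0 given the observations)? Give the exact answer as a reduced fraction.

P(W = 0 | obs) = 8/13

Enumerate traces; 36 have nonzero weight after conditioning:
  (Y=0, U=1, Z=4, W=1, X=0, V=0) weight 1/1344
  (Y=0, U=1, Z=4, W=1, X=0, V=1) weight 1/1344
  (Y=0, U=1, Z=4, W=1, X=0, V=2) weight 1/1344
  (Y=0, U=1, Z=4, W=1, X=1, V=0) weight 1/1792
  (Y=0, U=1, Z=4, W=1, X=1, V=1) weight 1/1792
  (Y=0, U=1, Z=4, W=1, X=1, V=2) weight 1/1792
  (Y=0, U=2, Z=4, W=0, X=0, V=0) weight 1/840
  (Y=0, U=2, Z=4, W=0, X=0, V=1) weight 1/840
  … 28 more
Group by W:
  weight(W=0) = 1/20
  weight(W=1) = 1/32
Total weight = 1/20 + 1/32 = 13/160
P(W=0 | obs) = 1/20 / 13/160 = 8/13
P(W=1 | obs) = 1/32 / 13/160 = 5/13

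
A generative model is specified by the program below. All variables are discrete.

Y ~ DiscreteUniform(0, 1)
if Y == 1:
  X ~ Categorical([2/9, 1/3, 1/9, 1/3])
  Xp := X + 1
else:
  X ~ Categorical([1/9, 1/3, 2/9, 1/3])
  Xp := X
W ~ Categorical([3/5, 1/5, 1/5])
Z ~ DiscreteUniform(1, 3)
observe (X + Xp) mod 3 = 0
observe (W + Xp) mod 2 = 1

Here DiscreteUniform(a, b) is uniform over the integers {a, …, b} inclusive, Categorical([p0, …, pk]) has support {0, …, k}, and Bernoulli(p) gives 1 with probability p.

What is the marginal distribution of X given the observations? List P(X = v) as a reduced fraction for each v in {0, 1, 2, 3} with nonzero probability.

Enumerate traces; 12 have nonzero weight after conditioning:
  (Y=0, X=0, W=1, Z=1) weight 1/270
  (Y=0, X=0, W=1, Z=2) weight 1/270
  (Y=0, X=0, W=1, Z=3) weight 1/270
  (Y=0, X=3, W=0, Z=1) weight 1/30
  (Y=0, X=3, W=0, Z=2) weight 1/30
  (Y=0, X=3, W=0, Z=3) weight 1/30
  (Y=0, X=3, W=2, Z=1) weight 1/90
  (Y=0, X=3, W=2, Z=2) weight 1/90
  (Y=1, X=1, W=1, Z=1) weight 1/90
  … 3 more
Group by X:
  weight(X=0) = 1/90
  weight(X=1) = 1/30
  weight(X=3) = 2/15
Total weight = 1/90 + 1/30 + 2/15 = 8/45
P(X=0 | obs) = 1/90 / 8/45 = 1/16
P(X=1 | obs) = 1/30 / 8/45 = 3/16
P(X=3 | obs) = 2/15 / 8/45 = 3/4

P(X=0) = 1/16, P(X=1) = 3/16, P(X=3) = 3/4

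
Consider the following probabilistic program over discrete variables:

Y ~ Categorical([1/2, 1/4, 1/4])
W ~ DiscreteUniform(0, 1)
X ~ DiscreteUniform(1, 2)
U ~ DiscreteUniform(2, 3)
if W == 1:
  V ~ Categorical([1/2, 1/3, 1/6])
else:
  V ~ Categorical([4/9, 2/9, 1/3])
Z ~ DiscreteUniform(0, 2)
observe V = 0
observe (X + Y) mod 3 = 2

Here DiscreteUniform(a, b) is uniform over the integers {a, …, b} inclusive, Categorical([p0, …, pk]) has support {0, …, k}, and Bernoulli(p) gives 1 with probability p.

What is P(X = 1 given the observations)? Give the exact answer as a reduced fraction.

P(X = 1 | obs) = 1/3

Enumerate traces; 24 have nonzero weight after conditioning:
  (Y=0, W=0, X=2, U=2, V=0, Z=0) weight 1/108
  (Y=0, W=0, X=2, U=2, V=0, Z=1) weight 1/108
  (Y=0, W=0, X=2, U=2, V=0, Z=2) weight 1/108
  (Y=0, W=0, X=2, U=3, V=0, Z=0) weight 1/108
  (Y=0, W=0, X=2, U=3, V=0, Z=1) weight 1/108
  (Y=0, W=0, X=2, U=3, V=0, Z=2) weight 1/108
  (Y=0, W=1, X=2, U=2, V=0, Z=0) weight 1/96
  (Y=0, W=1, X=2, U=2, V=0, Z=1) weight 1/96
  (Y=1, W=0, X=1, U=2, V=0, Z=0) weight 1/216
  … 15 more
Group by X:
  weight(X=1) = 17/288
  weight(X=2) = 17/144
Total weight = 17/288 + 17/144 = 17/96
P(X=1 | obs) = 17/288 / 17/96 = 1/3
P(X=2 | obs) = 17/144 / 17/96 = 2/3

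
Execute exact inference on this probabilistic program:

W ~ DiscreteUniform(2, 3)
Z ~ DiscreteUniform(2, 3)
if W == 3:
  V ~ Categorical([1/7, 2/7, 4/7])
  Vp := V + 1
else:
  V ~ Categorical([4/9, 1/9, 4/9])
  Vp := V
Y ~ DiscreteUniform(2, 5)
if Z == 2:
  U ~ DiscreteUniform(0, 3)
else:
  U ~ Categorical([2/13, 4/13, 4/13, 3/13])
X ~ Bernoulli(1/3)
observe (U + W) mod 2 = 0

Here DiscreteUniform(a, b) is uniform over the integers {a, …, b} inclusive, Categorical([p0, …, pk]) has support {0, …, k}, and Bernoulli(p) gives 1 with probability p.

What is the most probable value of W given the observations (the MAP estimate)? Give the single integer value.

argmax_v P(W = v | obs) = 3

Enumerate traces; 192 have nonzero weight after conditioning:
  (W=2, Z=2, V=0, Y=2, U=0, X=0) weight 1/216
  (W=2, Z=2, V=0, Y=2, U=0, X=1) weight 1/432
  (W=2, Z=2, V=0, Y=2, U=2, X=0) weight 1/216
  (W=2, Z=2, V=0, Y=2, U=2, X=1) weight 1/432
  (W=2, Z=2, V=0, Y=3, U=0, X=0) weight 1/216
  (W=2, Z=2, V=0, Y=3, U=0, X=1) weight 1/432
  (W=2, Z=2, V=0, Y=3, U=2, X=0) weight 1/216
  (W=2, Z=2, V=0, Y=3, U=2, X=1) weight 1/432
  (W=3, Z=2, V=0, Y=2, U=1, X=0) weight 1/672
  … 183 more
Group by W:
  weight(W=2) = 25/104
  weight(W=3) = 27/104
Total weight = 25/104 + 27/104 = 1/2
P(W=2 | obs) = 25/104 / 1/2 = 25/52
P(W=3 | obs) = 27/104 / 1/2 = 27/52
argmax = 3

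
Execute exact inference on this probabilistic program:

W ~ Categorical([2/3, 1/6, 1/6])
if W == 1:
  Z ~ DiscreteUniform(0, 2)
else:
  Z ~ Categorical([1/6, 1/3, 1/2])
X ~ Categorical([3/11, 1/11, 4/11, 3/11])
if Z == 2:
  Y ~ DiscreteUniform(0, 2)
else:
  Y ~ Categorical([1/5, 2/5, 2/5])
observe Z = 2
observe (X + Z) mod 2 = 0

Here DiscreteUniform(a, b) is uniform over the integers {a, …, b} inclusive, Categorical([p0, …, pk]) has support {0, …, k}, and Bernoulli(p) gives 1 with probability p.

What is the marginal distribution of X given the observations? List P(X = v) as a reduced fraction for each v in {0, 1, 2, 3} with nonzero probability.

P(X=0) = 3/7, P(X=2) = 4/7

Enumerate traces; 18 have nonzero weight after conditioning:
  (W=0, Z=2, X=0, Y=0) weight 1/33
  (W=0, Z=2, X=0, Y=1) weight 1/33
  (W=0, Z=2, X=0, Y=2) weight 1/33
  (W=0, Z=2, X=2, Y=0) weight 4/99
  (W=0, Z=2, X=2, Y=1) weight 4/99
  (W=0, Z=2, X=2, Y=2) weight 4/99
  (W=1, Z=2, X=0, Y=0) weight 1/198
  (W=1, Z=2, X=0, Y=1) weight 1/198
  … 10 more
Group by X:
  weight(X=0) = 17/132
  weight(X=2) = 17/99
Total weight = 17/132 + 17/99 = 119/396
P(X=0 | obs) = 17/132 / 119/396 = 3/7
P(X=2 | obs) = 17/99 / 119/396 = 4/7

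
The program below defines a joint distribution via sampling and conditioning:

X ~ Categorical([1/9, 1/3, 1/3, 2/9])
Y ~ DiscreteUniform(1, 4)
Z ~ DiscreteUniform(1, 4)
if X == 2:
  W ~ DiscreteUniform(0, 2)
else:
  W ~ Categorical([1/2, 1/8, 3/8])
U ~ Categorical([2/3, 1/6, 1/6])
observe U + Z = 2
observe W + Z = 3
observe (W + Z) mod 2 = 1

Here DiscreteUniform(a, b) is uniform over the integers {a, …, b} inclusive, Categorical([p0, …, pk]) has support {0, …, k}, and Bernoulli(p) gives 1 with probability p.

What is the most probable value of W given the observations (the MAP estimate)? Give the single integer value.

Enumerate traces; 32 have nonzero weight after conditioning:
  (X=0, Y=1, Z=1, W=2, U=1) weight 1/2304
  (X=0, Y=1, Z=2, W=1, U=0) weight 1/1728
  (X=0, Y=2, Z=1, W=2, U=1) weight 1/2304
  (X=0, Y=2, Z=2, W=1, U=0) weight 1/1728
  (X=0, Y=3, Z=1, W=2, U=1) weight 1/2304
  (X=0, Y=3, Z=2, W=1, U=0) weight 1/1728
  (X=0, Y=4, Z=1, W=2, U=1) weight 1/2304
  (X=0, Y=4, Z=2, W=1, U=0) weight 1/1728
  … 24 more
Group by W:
  weight(W=1) = 7/216
  weight(W=2) = 13/864
Total weight = 7/216 + 13/864 = 41/864
P(W=1 | obs) = 7/216 / 41/864 = 28/41
P(W=2 | obs) = 13/864 / 41/864 = 13/41
argmax = 1

argmax_v P(W = v | obs) = 1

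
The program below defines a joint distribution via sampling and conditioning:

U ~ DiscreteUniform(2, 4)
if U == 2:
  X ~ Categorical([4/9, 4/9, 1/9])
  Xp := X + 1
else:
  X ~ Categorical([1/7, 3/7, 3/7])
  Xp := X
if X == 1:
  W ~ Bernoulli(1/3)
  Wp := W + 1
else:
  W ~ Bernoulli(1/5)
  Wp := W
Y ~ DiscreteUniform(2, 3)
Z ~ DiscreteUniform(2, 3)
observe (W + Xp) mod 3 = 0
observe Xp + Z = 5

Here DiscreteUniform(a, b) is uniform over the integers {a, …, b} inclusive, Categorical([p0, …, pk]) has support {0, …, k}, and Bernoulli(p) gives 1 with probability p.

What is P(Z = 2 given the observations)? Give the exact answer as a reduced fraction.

Enumerate traces; 8 have nonzero weight after conditioning:
  (U=2, X=1, W=1, Y=2, Z=3) weight 1/81
  (U=2, X=1, W=1, Y=3, Z=3) weight 1/81
  (U=2, X=2, W=0, Y=2, Z=2) weight 1/135
  (U=2, X=2, W=0, Y=3, Z=2) weight 1/135
  (U=3, X=2, W=1, Y=2, Z=3) weight 1/140
  (U=3, X=2, W=1, Y=3, Z=3) weight 1/140
  (U=4, X=2, W=1, Y=2, Z=3) weight 1/140
  (U=4, X=2, W=1, Y=3, Z=3) weight 1/140
Group by Z:
  weight(Z=2) = 2/135
  weight(Z=3) = 151/2835
Total weight = 2/135 + 151/2835 = 193/2835
P(Z=2 | obs) = 2/135 / 193/2835 = 42/193
P(Z=3 | obs) = 151/2835 / 193/2835 = 151/193

P(Z = 2 | obs) = 42/193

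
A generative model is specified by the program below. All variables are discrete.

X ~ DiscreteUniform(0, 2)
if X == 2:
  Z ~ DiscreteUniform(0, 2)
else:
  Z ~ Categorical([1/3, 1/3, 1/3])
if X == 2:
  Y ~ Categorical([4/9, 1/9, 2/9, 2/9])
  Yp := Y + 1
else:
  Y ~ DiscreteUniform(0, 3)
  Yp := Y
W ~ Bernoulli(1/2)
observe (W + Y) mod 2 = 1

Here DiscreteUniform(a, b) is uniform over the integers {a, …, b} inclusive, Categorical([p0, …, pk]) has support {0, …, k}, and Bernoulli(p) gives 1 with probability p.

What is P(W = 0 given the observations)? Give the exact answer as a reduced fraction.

P(W = 0 | obs) = 4/9

Enumerate traces; 36 have nonzero weight after conditioning:
  (X=0, Z=0, Y=0, W=1) weight 1/72
  (X=0, Z=0, Y=1, W=0) weight 1/72
  (X=0, Z=0, Y=2, W=1) weight 1/72
  (X=0, Z=0, Y=3, W=0) weight 1/72
  (X=0, Z=1, Y=0, W=1) weight 1/72
  (X=0, Z=1, Y=1, W=0) weight 1/72
  (X=0, Z=1, Y=2, W=1) weight 1/72
  (X=0, Z=1, Y=3, W=0) weight 1/72
  … 28 more
Group by W:
  weight(W=0) = 2/9
  weight(W=1) = 5/18
Total weight = 2/9 + 5/18 = 1/2
P(W=0 | obs) = 2/9 / 1/2 = 4/9
P(W=1 | obs) = 5/18 / 1/2 = 5/9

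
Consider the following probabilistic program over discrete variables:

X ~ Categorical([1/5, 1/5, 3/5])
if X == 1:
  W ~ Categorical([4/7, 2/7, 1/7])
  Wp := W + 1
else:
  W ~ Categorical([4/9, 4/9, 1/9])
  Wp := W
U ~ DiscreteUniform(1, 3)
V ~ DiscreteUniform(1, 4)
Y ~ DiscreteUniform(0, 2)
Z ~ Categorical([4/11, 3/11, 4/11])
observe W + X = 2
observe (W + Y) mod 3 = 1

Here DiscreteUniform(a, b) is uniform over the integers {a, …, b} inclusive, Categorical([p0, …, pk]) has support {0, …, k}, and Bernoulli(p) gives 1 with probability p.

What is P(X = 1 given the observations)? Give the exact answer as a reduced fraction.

P(X = 1 | obs) = 18/109

Enumerate traces; 108 have nonzero weight after conditioning:
  (X=0, W=2, U=1, V=1, Y=2, Z=0) weight 1/4455
  (X=0, W=2, U=1, V=1, Y=2, Z=1) weight 1/5940
  (X=0, W=2, U=1, V=1, Y=2, Z=2) weight 1/4455
  (X=0, W=2, U=1, V=2, Y=2, Z=0) weight 1/4455
  (X=0, W=2, U=1, V=2, Y=2, Z=1) weight 1/5940
  (X=0, W=2, U=1, V=2, Y=2, Z=2) weight 1/4455
  (X=0, W=2, U=1, V=3, Y=2, Z=0) weight 1/4455
  (X=0, W=2, U=1, V=3, Y=2, Z=1) weight 1/5940
  (X=1, W=1, U=1, V=1, Y=0, Z=0) weight 2/3465
  (X=2, W=0, U=1, V=1, Y=1, Z=0) weight 4/1485
  … 98 more
Group by X:
  weight(X=0) = 1/135
  weight(X=1) = 2/105
  weight(X=2) = 4/45
Total weight = 1/135 + 2/105 + 4/45 = 109/945
P(X=0 | obs) = 1/135 / 109/945 = 7/109
P(X=1 | obs) = 2/105 / 109/945 = 18/109
P(X=2 | obs) = 4/45 / 109/945 = 84/109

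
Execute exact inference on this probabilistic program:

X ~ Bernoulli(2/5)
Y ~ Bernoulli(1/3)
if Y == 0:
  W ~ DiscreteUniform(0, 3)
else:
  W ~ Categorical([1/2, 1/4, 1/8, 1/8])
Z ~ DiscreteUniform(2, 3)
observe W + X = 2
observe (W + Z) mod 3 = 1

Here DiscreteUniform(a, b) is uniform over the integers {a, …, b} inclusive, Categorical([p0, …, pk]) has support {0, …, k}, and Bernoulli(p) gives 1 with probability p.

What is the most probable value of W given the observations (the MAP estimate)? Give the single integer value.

Enumerate traces; 4 have nonzero weight after conditioning:
  (X=0, Y=0, W=2, Z=2) weight 1/20
  (X=0, Y=1, W=2, Z=2) weight 1/80
  (X=1, Y=0, W=1, Z=3) weight 1/30
  (X=1, Y=1, W=1, Z=3) weight 1/60
Group by W:
  weight(W=1) = 1/20
  weight(W=2) = 1/16
Total weight = 1/20 + 1/16 = 9/80
P(W=1 | obs) = 1/20 / 9/80 = 4/9
P(W=2 | obs) = 1/16 / 9/80 = 5/9
argmax = 2

argmax_v P(W = v | obs) = 2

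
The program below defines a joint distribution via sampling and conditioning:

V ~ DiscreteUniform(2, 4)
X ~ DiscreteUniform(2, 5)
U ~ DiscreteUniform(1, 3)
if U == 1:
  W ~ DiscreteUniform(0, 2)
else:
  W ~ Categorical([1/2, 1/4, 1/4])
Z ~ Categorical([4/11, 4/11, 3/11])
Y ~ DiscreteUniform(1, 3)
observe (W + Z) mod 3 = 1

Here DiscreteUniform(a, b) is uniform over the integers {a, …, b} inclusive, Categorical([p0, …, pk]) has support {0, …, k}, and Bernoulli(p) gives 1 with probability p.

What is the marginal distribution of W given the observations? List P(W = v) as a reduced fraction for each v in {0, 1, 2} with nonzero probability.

P(W=0) = 32/67, P(W=1) = 20/67, P(W=2) = 15/67

Enumerate traces; 324 have nonzero weight after conditioning:
  (V=2, X=2, U=1, W=0, Z=1, Y=1) weight 1/891
  (V=2, X=2, U=1, W=0, Z=1, Y=2) weight 1/891
  (V=2, X=2, U=1, W=0, Z=1, Y=3) weight 1/891
  (V=2, X=2, U=1, W=1, Z=0, Y=1) weight 1/891
  (V=2, X=2, U=1, W=1, Z=0, Y=2) weight 1/891
  (V=2, X=2, U=1, W=1, Z=0, Y=3) weight 1/891
  (V=2, X=2, U=1, W=2, Z=2, Y=1) weight 1/1188
  (V=2, X=2, U=1, W=2, Z=2, Y=2) weight 1/1188
  … 316 more
Group by W:
  weight(W=0) = 16/99
  weight(W=1) = 10/99
  weight(W=2) = 5/66
Total weight = 16/99 + 10/99 + 5/66 = 67/198
P(W=0 | obs) = 16/99 / 67/198 = 32/67
P(W=1 | obs) = 10/99 / 67/198 = 20/67
P(W=2 | obs) = 5/66 / 67/198 = 15/67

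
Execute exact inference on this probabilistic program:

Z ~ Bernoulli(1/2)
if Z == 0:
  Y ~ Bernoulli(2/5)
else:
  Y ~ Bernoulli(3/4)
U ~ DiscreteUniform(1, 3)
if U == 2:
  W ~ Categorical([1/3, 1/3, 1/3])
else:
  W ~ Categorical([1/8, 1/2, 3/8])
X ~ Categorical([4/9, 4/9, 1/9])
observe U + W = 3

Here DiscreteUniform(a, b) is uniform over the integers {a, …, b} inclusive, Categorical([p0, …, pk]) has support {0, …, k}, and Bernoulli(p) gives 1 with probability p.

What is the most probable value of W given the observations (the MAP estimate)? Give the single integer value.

argmax_v P(W = v | obs) = 2

Enumerate traces; 36 have nonzero weight after conditioning:
  (Z=0, Y=0, U=1, W=2, X=0) weight 1/60
  (Z=0, Y=0, U=1, W=2, X=1) weight 1/60
  (Z=0, Y=0, U=1, W=2, X=2) weight 1/240
  (Z=0, Y=0, U=2, W=1, X=0) weight 2/135
  (Z=0, Y=0, U=2, W=1, X=1) weight 2/135
  (Z=0, Y=0, U=2, W=1, X=2) weight 1/270
  (Z=0, Y=0, U=3, W=0, X=0) weight 1/180
  (Z=0, Y=0, U=3, W=0, X=1) weight 1/180
  … 28 more
Group by W:
  weight(W=0) = 1/24
  weight(W=1) = 1/9
  weight(W=2) = 1/8
Total weight = 1/24 + 1/9 + 1/8 = 5/18
P(W=0 | obs) = 1/24 / 5/18 = 3/20
P(W=1 | obs) = 1/9 / 5/18 = 2/5
P(W=2 | obs) = 1/8 / 5/18 = 9/20
argmax = 2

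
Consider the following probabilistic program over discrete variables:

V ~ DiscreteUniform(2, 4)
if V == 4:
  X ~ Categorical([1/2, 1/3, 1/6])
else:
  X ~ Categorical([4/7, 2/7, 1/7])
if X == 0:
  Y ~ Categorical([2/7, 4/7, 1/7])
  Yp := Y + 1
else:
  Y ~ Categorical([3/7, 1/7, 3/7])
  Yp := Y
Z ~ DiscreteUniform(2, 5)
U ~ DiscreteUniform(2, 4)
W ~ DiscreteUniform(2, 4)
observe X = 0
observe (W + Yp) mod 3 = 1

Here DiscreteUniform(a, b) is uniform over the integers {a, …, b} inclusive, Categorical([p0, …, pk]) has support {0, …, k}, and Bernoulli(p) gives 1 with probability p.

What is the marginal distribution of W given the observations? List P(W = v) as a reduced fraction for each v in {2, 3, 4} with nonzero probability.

P(W=2) = 4/7, P(W=3) = 2/7, P(W=4) = 1/7

Enumerate traces; 108 have nonzero weight after conditioning:
  (V=2, X=0, Y=0, Z=2, U=2, W=3) weight 2/1323
  (V=2, X=0, Y=0, Z=2, U=3, W=3) weight 2/1323
  (V=2, X=0, Y=0, Z=2, U=4, W=3) weight 2/1323
  (V=2, X=0, Y=0, Z=3, U=2, W=3) weight 2/1323
  (V=2, X=0, Y=0, Z=3, U=3, W=3) weight 2/1323
  (V=2, X=0, Y=0, Z=3, U=4, W=3) weight 2/1323
  (V=2, X=0, Y=0, Z=4, U=2, W=3) weight 2/1323
  (V=2, X=0, Y=0, Z=4, U=3, W=3) weight 2/1323
  (V=2, X=0, Y=1, Z=2, U=2, W=2) weight 4/1323
  (V=2, X=0, Y=2, Z=2, U=2, W=4) weight 1/1323
  … 98 more
Group by W:
  weight(W=2) = 46/441
  weight(W=3) = 23/441
  weight(W=4) = 23/882
Total weight = 46/441 + 23/441 + 23/882 = 23/126
P(W=2 | obs) = 46/441 / 23/126 = 4/7
P(W=3 | obs) = 23/441 / 23/126 = 2/7
P(W=4 | obs) = 23/882 / 23/126 = 1/7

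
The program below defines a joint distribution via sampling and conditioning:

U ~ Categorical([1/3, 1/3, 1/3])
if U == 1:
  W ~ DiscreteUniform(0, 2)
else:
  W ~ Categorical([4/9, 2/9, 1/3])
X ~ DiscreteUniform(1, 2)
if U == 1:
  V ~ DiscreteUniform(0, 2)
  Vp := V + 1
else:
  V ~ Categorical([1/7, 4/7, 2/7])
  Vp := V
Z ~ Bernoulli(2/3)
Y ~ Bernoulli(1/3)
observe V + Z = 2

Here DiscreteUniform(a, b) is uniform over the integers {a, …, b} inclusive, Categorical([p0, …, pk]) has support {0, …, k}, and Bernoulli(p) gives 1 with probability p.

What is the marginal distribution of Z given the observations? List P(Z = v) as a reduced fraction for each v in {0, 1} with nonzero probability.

P(Z=0) = 19/81, P(Z=1) = 62/81

Enumerate traces; 72 have nonzero weight after conditioning:
  (U=0, W=0, X=1, V=1, Z=1, Y=0) weight 32/1701
  (U=0, W=0, X=1, V=1, Z=1, Y=1) weight 16/1701
  (U=0, W=0, X=1, V=2, Z=0, Y=0) weight 8/1701
  (U=0, W=0, X=1, V=2, Z=0, Y=1) weight 4/1701
  (U=0, W=0, X=2, V=1, Z=1, Y=0) weight 32/1701
  (U=0, W=0, X=2, V=1, Z=1, Y=1) weight 16/1701
  (U=0, W=0, X=2, V=2, Z=0, Y=0) weight 8/1701
  (U=0, W=0, X=2, V=2, Z=0, Y=1) weight 4/1701
  … 64 more
Group by Z:
  weight(Z=0) = 19/189
  weight(Z=1) = 62/189
Total weight = 19/189 + 62/189 = 3/7
P(Z=0 | obs) = 19/189 / 3/7 = 19/81
P(Z=1 | obs) = 62/189 / 3/7 = 62/81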